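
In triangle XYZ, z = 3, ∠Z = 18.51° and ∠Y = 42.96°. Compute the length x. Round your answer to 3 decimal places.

The third angle is ∠X = 180° − ∠Y − ∠Z = 118.53°.
Law of sines: x = z·sin X/sin Z ≈ 8.3022.

8.302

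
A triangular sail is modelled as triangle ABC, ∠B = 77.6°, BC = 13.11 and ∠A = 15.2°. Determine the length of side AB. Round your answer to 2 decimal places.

49.94

The third angle is ∠C = 180° − ∠A − ∠B = 87.20°.
Law of sines: AB = BC·sin C/sin A ≈ 49.942.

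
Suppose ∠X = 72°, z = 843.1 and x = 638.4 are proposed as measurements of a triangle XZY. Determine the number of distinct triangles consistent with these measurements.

z·sin X = 843.1·sin(72°) ≈ 801.8.
Since x = 638.4 < 801.8 = z sin X, no triangle exists.

0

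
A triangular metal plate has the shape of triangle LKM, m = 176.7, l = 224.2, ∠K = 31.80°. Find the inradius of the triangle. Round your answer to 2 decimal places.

r ≈ 40.16

By the law of cosines, k² = m² + l² − 2·m·l·cos K = 14150, so k ≈ 118.95.
Area = ½·m·l·sin K ≈ 10438.
Semiperimeter s = (224.2+118.95+176.7)/2 = 259.93.
Inradius = area/s = 10438/259.93 ≈ 40.157.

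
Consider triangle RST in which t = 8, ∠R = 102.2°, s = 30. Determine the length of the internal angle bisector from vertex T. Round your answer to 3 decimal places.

By the law of cosines, r² = s² + t² − 2·s·t·cos R = 1065.4, so r ≈ 32.641.
Law of cosines again: cos T = (r² + s² − t²)/(2·r·s) ≈ 0.97088, so ∠T ≈ 13.86°.
The bisector from T has length 2·r·s·cos(∠T/2)/(r+s) ≈ 31.036.

t_T ≈ 31.036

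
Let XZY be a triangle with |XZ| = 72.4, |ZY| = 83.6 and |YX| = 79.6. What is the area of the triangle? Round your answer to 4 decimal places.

area ≈ 2643.2930

Semiperimeter s = (83.6 + 79.6 + 72.4)/2 = 117.8.
Heron's formula: area = √(117.8·34.2·38.2·45.4) ≈ 2643.3.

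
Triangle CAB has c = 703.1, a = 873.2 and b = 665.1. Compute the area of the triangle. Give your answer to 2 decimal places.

Semiperimeter s = (703.1 + 873.2 + 665.1)/2 = 1120.7.
Heron's formula: area = √(1120.7·417.6·247.5·455.6) ≈ 2.2972e+05.

area ≈ 229722.95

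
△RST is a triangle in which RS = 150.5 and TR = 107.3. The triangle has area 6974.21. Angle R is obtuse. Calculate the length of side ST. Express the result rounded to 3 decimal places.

From area = ½·TR·RS·sin R, we get sin R = 2·area/(TR·RS) ≈ 0.86375.
Taking the obtuse solution, ∠R ≈ 120.26°.
Law of cosines then gives ST ≈ 224.59.

224.586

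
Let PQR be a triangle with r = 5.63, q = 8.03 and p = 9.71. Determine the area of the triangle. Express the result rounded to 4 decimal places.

Semiperimeter s = (9.71 + 8.03 + 5.63)/2 = 11.685.
Heron's formula: area = √(11.685·1.975·3.655·6.055) ≈ 22.599.

22.5995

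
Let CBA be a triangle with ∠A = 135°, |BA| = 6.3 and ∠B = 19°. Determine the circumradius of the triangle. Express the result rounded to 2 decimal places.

The third angle is ∠C = 180° − ∠B − ∠A = 26.00°.
Law of sines: |AC| = |BA|·sin B/sin C ≈ 4.6789.
Law of sines: |CB| = |BA|·sin A/sin C ≈ 10.162.
Circumradius = |BA|/(2 sin C) ≈ 7.1857.

R ≈ 7.19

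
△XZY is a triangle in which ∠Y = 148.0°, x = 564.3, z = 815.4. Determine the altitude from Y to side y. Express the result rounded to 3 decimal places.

h_Y ≈ 183.600

By the law of cosines, y² = x² + z² − 2·x·z·cos Y = 1.7637e+06, so y ≈ 1328.1.
Area = ½·x·z·sin Y ≈ 1.2192e+05.
The altitude from Y has length 2·area/y ≈ 183.6.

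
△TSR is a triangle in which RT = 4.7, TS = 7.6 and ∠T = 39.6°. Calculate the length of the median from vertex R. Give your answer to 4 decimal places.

m_R ≈ 3.0012

By the law of cosines, SR² = RT² + TS² − 2·RT·TS·cos T = 24.805, so SR ≈ 4.9804.
Median from R: ½√(2·SR² + 2·RT² − TS²) ≈ 3.0012.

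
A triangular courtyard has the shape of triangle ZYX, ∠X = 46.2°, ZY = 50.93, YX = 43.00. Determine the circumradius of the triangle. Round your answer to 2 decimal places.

Law of sines: sin Z = YX·sin X/ZY ≈ 0.60938.
Since ZY ≥ YX, only the acute value applies: ∠Z ≈ 37.54°.
Then ∠Y = 180° − ∠X − ∠Z ≈ 96.26°.
Law of sines gives XZ = ZY·sin Y/sin X ≈ 70.143.
Circumradius = ZY/(2 sin X) ≈ 35.282.

35.28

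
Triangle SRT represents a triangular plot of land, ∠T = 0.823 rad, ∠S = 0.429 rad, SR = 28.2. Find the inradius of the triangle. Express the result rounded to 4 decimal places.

The third angle is ∠R = π − ∠T − ∠S = 1.890 rad.
Law of sines: RT = SR·sin S/sin T ≈ 15.999.
Law of sines: TS = SR·sin R/sin T ≈ 36.524.
Area = ½·SR·RT·sin R ≈ 214.22.
Semiperimeter s = (15.999+36.524+28.2)/2 = 40.361.
Inradius = area/s = 214.22/40.361 ≈ 5.3074.

5.3074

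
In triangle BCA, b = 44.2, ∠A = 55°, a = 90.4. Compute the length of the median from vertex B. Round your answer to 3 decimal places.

Law of sines: sin B = b·sin A/a ≈ 0.40051.
Since a ≥ b, only the acute value applies: ∠B ≈ 23.61°.
Then ∠C = 180° − ∠A − ∠B ≈ 101.39°.
Law of sines gives c = a·sin C/sin A ≈ 108.18.
Median from B: ½√(2·c² + 2·a² − b²) ≈ 97.209.

m_B ≈ 97.209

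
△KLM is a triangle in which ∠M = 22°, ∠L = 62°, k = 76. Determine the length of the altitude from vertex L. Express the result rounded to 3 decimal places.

h_L ≈ 28.470

The third angle is ∠K = 180° − ∠L − ∠M = 96.00°.
Law of sines: l = k·sin L/sin K ≈ 67.474.
Law of sines: m = k·sin M/sin K ≈ 28.627.
Area = ½·k·l·sin M ≈ 960.49.
The altitude from L has length 2·area/l ≈ 28.47.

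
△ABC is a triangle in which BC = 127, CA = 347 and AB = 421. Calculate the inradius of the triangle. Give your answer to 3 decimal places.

Semiperimeter s = (127 + 347 + 421)/2 = 447.5.
Heron's formula: area = √(447.5·320.5·100.5·26.5) ≈ 19544.
Inradius = area/s = 19544/447.5 ≈ 43.674.

r ≈ 43.674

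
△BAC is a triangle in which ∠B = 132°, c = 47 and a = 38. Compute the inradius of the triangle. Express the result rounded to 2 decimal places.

By the law of cosines, b² = a² + c² − 2·a·c·cos B = 6043.1, so b ≈ 77.738.
Area = ½·a·c·sin B ≈ 663.63.
Semiperimeter s = (77.738+38+47)/2 = 81.369.
Inradius = area/s = 663.63/81.369 ≈ 8.1558.

8.16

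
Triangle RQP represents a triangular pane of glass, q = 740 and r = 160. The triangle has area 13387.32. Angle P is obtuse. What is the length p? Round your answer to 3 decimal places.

896.586

From area = ½·r·q·sin P, we get sin P = 2·area/(r·q) ≈ 0.22614.
Taking the obtuse solution, ∠P ≈ 166.93°.
Law of cosines then gives p ≈ 896.59.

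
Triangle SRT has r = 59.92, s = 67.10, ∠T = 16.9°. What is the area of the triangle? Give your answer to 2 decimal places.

584.40

Area = ½·s·r·sin T ≈ 584.4.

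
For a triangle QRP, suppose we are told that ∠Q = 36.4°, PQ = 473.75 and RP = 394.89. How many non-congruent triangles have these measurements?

PQ·sin Q = 473.75·sin(36.4°) ≈ 281.1.
Since PQ sin Q < RP < PQ (281.1 < 394.89 < 473.75), two triangles exist.

2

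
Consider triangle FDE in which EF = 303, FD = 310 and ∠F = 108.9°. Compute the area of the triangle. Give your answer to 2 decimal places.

area ≈ 44432.90

Area = ½·EF·FD·sin F ≈ 44433.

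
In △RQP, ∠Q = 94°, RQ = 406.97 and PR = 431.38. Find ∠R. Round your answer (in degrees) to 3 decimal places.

Law of sines: sin P = RQ·sin Q/PR ≈ 0.94112.
Since PR ≥ RQ, only the acute value applies: ∠P ≈ 70.24°.
Then ∠R = 180° − ∠Q − ∠P ≈ 15.76°.

15.760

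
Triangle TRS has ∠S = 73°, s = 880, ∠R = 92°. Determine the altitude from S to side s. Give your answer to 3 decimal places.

The third angle is ∠T = 180° − ∠R − ∠S = 15.00°.
Law of sines: t = s·sin T/sin S ≈ 238.17.
Law of sines: r = s·sin R/sin S ≈ 919.65.
Area = ½·s·t·sin R ≈ 1.0473e+05.
The altitude from S has length 2·area/s ≈ 238.02.

h_S ≈ 238.022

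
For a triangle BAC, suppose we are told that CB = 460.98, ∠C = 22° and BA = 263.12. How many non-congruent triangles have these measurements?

CB·sin C = 460.98·sin(22°) ≈ 172.7.
Since CB sin C < BA < CB (172.7 < 263.12 < 460.98), two triangles exist.

2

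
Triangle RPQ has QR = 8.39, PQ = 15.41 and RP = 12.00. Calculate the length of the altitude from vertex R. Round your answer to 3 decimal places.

6.490

Semiperimeter s = (15.41 + 8.39 + 12)/2 = 17.9.
Heron's formula: area = √(17.9·2.49·9.51·5.9) ≈ 50.008.
The altitude from R has length 2·area/PQ ≈ 6.4904.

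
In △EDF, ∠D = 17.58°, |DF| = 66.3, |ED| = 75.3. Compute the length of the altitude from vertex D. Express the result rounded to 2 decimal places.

h_D ≈ 64.45

By the law of cosines, |FE|² = |ED|² + |DF|² − 2·|ED|·|DF|·cos D = 547.33, so |FE| ≈ 23.395.
Area = ½·|ED|·|DF|·sin D ≈ 753.94.
The altitude from D has length 2·area/|FE| ≈ 64.453.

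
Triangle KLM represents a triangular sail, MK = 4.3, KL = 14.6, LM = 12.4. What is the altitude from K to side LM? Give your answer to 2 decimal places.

3.97

Semiperimeter s = (12.4 + 4.3 + 14.6)/2 = 15.65.
Heron's formula: area = √(15.65·3.25·11.35·1.05) ≈ 24.62.
The altitude from K has length 2·area/LM ≈ 3.971.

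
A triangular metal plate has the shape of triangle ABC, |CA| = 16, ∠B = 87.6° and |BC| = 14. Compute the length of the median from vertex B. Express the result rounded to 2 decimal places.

Law of sines: sin A = |BC|·sin B/|CA| ≈ 0.87423.
Since |CA| ≥ |BC|, only the acute value applies: ∠A ≈ 60.95°.
Then ∠C = 180° − ∠B − ∠A ≈ 31.45°.
Law of sines gives |AB| = |CA|·sin C/sin B ≈ 8.3544.
Median from B: ½√(2·|AB|² + 2·|BC|² − |CA|²) ≈ 8.3005.

m_B ≈ 8.30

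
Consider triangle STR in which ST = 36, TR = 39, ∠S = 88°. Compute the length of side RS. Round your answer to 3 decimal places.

Law of sines: sin R = ST·sin S/TR ≈ 0.92251.
Since TR ≥ ST, only the acute value applies: ∠R ≈ 67.30°.
Then ∠T = 180° − ∠S − ∠R ≈ 24.70°.
Law of sines gives RS = TR·sin T/sin S ≈ 16.309.

16.309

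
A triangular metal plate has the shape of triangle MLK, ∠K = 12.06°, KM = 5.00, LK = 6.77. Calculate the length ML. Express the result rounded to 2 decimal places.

2.15

By the law of cosines, ML² = LK² + KM² − 2·LK·KM·cos K = 4.6271, so ML ≈ 2.1511.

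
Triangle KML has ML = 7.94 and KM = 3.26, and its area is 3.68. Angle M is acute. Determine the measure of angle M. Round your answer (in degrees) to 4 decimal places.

From area = ½·KM·ML·sin M, we get sin M = 2·area/(KM·ML) ≈ 0.28434.
Taking the acute solution, ∠M ≈ 16.52°.

∠M ≈ 16.5195°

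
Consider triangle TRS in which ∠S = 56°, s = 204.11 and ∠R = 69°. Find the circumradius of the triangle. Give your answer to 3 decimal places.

123.101

The third angle is ∠T = 180° − ∠R − ∠S = 55.00°.
Law of sines: t = s·sin T/sin S ≈ 201.68.
Law of sines: r = s·sin R/sin S ≈ 229.85.
Circumradius = s/(2 sin S) ≈ 123.1.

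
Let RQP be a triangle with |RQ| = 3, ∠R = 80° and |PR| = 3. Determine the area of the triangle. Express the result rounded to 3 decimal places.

Area = ½·|PR|·|RQ|·sin R ≈ 4.4316.

area ≈ 4.432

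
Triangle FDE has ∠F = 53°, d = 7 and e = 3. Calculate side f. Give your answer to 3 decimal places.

By the law of cosines, f² = d² + e² − 2·d·e·cos F = 32.724, so f ≈ 5.7205.

5.720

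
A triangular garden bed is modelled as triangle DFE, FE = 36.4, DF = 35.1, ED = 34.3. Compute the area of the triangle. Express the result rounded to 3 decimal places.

area ≈ 537.572

Semiperimeter s = (36.4 + 34.3 + 35.1)/2 = 52.9.
Heron's formula: area = √(52.9·16.5·18.6·17.8) ≈ 537.57.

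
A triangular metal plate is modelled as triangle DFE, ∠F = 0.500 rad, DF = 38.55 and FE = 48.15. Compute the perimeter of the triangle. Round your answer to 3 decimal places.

perimeter ≈ 110.080

By the law of cosines, ED² = DF² + FE² − 2·DF·FE·cos F = 546.62, so ED ≈ 23.38.
Semiperimeter s = (48.15+23.38+38.55)/2 = 55.04.
Perimeter = 48.15 + 23.38 + 38.55 = 110.08.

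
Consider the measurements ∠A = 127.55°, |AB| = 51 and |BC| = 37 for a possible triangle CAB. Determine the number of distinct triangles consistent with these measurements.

|AB|·sin A = 51·sin(127.55°) ≈ 40.43.
Since ∠A is not acute, a triangle exists only if |BC| > |AB|; here |BC| ≤ |AB|, so there is no triangle.

0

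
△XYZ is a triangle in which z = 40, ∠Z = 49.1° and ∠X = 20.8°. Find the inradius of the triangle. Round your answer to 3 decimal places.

6.507

The third angle is ∠Y = 180° − ∠Z − ∠X = 110.10°.
Law of sines: x = z·sin X/sin Z ≈ 18.792.
Law of sines: y = z·sin Y/sin Z ≈ 49.697.
Area = ½·z·x·sin Y ≈ 352.96.
Semiperimeter s = (18.792+49.697+40)/2 = 54.245.
Inradius = area/s = 352.96/54.245 ≈ 6.5067.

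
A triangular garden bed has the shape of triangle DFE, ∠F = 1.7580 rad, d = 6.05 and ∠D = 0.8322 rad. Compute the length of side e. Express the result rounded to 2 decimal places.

4.29

The third angle is ∠E = π − ∠D − ∠F = 0.5514 rad.
Law of sines: e = d·sin E/sin D ≈ 4.2864.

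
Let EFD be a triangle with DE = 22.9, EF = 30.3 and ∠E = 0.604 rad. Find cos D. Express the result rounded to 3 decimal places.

By the law of cosines, FD² = DE² + EF² − 2·DE·EF·cos E = 300.29, so FD ≈ 17.329.
Law of cosines again: cos D = (FD² + DE² − EF²)/(2·FD·DE) ≈ -0.11767, so ∠D ≈ 1.689 rad.

cos D ≈ -0.118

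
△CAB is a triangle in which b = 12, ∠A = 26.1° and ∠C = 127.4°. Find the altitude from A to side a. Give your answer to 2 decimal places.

h_A ≈ 9.53

The third angle is ∠B = 180° − ∠C − ∠A = 26.50°.
Law of sines: c = b·sin C/sin B ≈ 21.365.
Law of sines: a = b·sin A/sin B ≈ 11.832.
Area = ½·b·c·sin A ≈ 56.396.
The altitude from A has length 2·area/a ≈ 9.533.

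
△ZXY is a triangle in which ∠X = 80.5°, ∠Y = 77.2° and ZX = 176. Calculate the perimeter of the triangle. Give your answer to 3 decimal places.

perimeter ≈ 422.496

The third angle is ∠Z = 180° − ∠X − ∠Y = 22.30°.
Law of sines: XY = ZX·sin Z/sin Y ≈ 68.486.
Law of sines: YZ = ZX·sin X/sin Y ≈ 178.01.
Semiperimeter s = (68.486+178.01+176)/2 = 211.25.
Perimeter = 68.486 + 178.01 + 176 = 422.5.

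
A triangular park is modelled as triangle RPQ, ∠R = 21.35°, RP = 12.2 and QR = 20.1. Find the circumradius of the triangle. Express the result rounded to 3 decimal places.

By the law of cosines, PQ² = QR² + RP² − 2·QR·RP·cos R = 96.067, so PQ ≈ 9.8014.
Area = ½·QR·RP·sin R ≈ 44.638.
Circumradius = PQ/(2 sin R) ≈ 13.461.

13.461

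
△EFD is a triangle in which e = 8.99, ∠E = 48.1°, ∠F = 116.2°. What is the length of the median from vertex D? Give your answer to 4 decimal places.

The third angle is ∠D = 180° − ∠E − ∠F = 15.70°.
Law of sines: f = e·sin F/sin E ≈ 10.837.
Law of sines: d = e·sin D/sin E ≈ 3.2684.
Median from D: ½√(2·e² + 2·f² − d²) ≈ 9.8216.

m_D ≈ 9.8216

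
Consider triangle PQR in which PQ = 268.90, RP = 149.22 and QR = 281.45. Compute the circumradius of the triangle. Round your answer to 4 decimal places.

143.3756

By the law of cosines, cos P = (RP² + PQ² − QR²) / (2·RP·PQ) ≈ 0.19140, so ∠P ≈ 1.3782 rad.
Circumradius = QR/(2 sin P) ≈ 143.38.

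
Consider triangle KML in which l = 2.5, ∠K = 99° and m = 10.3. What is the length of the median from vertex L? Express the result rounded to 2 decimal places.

m_L ≈ 10.57

By the law of cosines, k² = m² + l² − 2·m·l·cos K = 120.4, so k ≈ 10.973.
Median from L: ½√(2·k² + 2·m² − l²) ≈ 10.568.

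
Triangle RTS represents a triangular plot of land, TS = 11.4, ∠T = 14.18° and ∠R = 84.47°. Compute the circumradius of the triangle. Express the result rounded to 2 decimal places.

The third angle is ∠S = 180° − ∠R − ∠T = 81.35°.
Law of sines: SR = TS·sin T/sin R ≈ 2.8057.
Law of sines: RT = TS·sin S/sin R ≈ 11.323.
Circumradius = TS/(2 sin R) ≈ 5.7267.

5.73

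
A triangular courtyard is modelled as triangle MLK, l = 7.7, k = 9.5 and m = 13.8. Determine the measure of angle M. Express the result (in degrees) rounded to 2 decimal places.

106.23

By the law of cosines, cos M = (l² + k² − m²) / (2·l·k) ≈ -0.27956, so ∠M ≈ 106.23°.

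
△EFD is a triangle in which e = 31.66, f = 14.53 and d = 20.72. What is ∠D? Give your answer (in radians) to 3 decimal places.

0.550

By the law of cosines, cos D = (e² + f² − d²) / (2·e·f) ≈ 0.85231, so ∠D ≈ 0.5504 rad.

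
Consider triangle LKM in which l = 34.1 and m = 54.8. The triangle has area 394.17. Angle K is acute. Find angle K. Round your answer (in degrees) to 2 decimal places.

From area = ½·m·l·sin K, we get sin K = 2·area/(m·l) ≈ 0.42187.
Taking the acute solution, ∠K ≈ 24.95°.

24.95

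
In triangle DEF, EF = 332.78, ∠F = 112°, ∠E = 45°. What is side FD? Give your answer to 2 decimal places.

The third angle is ∠D = 180° − ∠E − ∠F = 23.00°.
Law of sines: FD = EF·sin E/sin D ≈ 602.23.

602.23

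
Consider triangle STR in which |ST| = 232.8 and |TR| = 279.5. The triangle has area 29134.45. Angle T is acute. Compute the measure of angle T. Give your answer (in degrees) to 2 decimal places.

From area = ½·|ST|·|TR|·sin T, we get sin T = 2·area/(|ST|·|TR|) ≈ 0.89551.
Taking the acute solution, ∠T ≈ 63.57°.

63.57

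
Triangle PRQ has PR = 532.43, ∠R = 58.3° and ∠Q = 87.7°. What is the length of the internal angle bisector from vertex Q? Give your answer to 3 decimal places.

259.326

The third angle is ∠P = 180° − ∠R − ∠Q = 34.00°.
Law of sines: RQ = PR·sin P/sin Q ≈ 297.97.
Law of sines: QP = PR·sin R/sin Q ≈ 453.36.
The bisector from Q has length 2·RQ·QP·cos(∠Q/2)/(RQ+QP) ≈ 259.33.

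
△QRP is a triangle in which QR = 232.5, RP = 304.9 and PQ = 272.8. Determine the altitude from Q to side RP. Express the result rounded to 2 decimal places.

Semiperimeter s = (304.9 + 272.8 + 232.5)/2 = 405.1.
Heron's formula: area = √(405.1·100.2·132.3·172.6) ≈ 30445.
The altitude from Q has length 2·area/RP ≈ 199.7.

h_Q ≈ 199.70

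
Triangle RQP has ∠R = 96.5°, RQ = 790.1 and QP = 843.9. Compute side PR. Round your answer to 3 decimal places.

Law of sines: sin P = RQ·sin R/QP ≈ 0.93023.
Since QP ≥ RQ, only the acute value applies: ∠P ≈ 68.47°.
Then ∠Q = 180° − ∠R − ∠P ≈ 15.03°.
Law of sines gives PR = QP·sin Q/sin R ≈ 220.25.

220.250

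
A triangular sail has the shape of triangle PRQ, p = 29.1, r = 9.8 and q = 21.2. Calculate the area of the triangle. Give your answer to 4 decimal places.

area ≈ 71.5267

Semiperimeter s = (29.1 + 9.8 + 21.2)/2 = 30.05.
Heron's formula: area = √(30.05·0.95·20.25·8.85) ≈ 71.527.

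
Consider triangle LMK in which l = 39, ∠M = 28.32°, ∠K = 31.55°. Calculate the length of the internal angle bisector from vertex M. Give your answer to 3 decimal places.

t_M ≈ 28.508

The third angle is ∠L = 180° − ∠M − ∠K = 120.13°.
Law of sines: m = l·sin M/sin L ≈ 21.392.
Law of sines: k = l·sin K/sin L ≈ 23.594.
The bisector from M has length 2·k·l·cos(∠M/2)/(k+l) ≈ 28.508.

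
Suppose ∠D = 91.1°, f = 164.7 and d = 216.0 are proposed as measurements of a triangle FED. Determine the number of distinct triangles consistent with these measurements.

f·sin D = 164.7·sin(91.1°) ≈ 164.7.
Since ∠D is not acute, a triangle exists only if d > f; here d > f, so there is exactly one triangle.

1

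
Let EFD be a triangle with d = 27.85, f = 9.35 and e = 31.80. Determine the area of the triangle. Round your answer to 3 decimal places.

area ≈ 124.816

Semiperimeter s = (31.8 + 9.35 + 27.85)/2 = 34.5.
Heron's formula: area = √(34.5·2.7·25.15·6.65) ≈ 124.82.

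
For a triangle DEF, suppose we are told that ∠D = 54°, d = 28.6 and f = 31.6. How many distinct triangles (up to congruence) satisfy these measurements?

f·sin D = 31.6·sin(54°) ≈ 25.56.
Since f sin D < d < f (25.56 < 28.6 < 31.6), two triangles exist.

2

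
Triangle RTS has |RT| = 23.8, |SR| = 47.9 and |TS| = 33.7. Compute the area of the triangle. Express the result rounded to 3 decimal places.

Semiperimeter s = (33.7 + 47.9 + 23.8)/2 = 52.7.
Heron's formula: area = √(52.7·19·4.8·28.9) ≈ 372.69.

area ≈ 372.693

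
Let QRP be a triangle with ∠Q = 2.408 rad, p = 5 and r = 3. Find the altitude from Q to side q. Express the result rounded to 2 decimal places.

h_Q ≈ 1.34

By the law of cosines, q² = r² + p² − 2·r·p·cos Q = 56.283, so q ≈ 7.5022.
Area = ½·r·p·sin Q ≈ 5.0216.
The altitude from Q has length 2·area/q ≈ 1.3387.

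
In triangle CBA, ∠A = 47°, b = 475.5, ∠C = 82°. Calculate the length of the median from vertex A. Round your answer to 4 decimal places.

The third angle is ∠B = 180° − ∠A − ∠C = 51.00°.
Law of sines: c = b·sin C/sin B ≈ 605.9.
Law of sines: a = b·sin A/sin B ≈ 447.48.
Median from A: ½√(2·c² + 2·b² − a²) ≈ 496.54.

m_A ≈ 496.5353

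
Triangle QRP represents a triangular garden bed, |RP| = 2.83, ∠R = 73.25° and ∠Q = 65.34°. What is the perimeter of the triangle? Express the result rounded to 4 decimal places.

The third angle is ∠P = 180° − ∠Q − ∠R = 41.41°.
Law of sines: |PQ| = |RP|·sin R/sin Q ≈ 2.9819.
Law of sines: |QR| = |RP|·sin P/sin Q ≈ 2.0597.
Semiperimeter s = (2.83+2.9819+2.0597)/2 = 3.9358.
Perimeter = 2.83 + 2.9819 + 2.0597 = 7.8716.

perimeter ≈ 7.8716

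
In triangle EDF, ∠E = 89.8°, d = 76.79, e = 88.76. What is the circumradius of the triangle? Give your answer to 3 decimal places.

44.380

Law of sines: sin D = d·sin E/e ≈ 0.86514.
Since e ≥ d, only the acute value applies: ∠D ≈ 59.90°.
Then ∠F = 180° − ∠E − ∠D ≈ 30.30°.
Law of sines gives f = e·sin F/sin E ≈ 44.784.
Circumradius = e/(2 sin E) ≈ 44.38.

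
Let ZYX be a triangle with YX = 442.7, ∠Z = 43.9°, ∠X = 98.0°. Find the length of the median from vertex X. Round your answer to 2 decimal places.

m_X ≈ 275.06

The third angle is ∠Y = 180° − ∠X − ∠Z = 38.10°.
Law of sines: XZ = YX·sin Y/sin Z ≈ 393.94.
Law of sines: ZY = YX·sin X/sin Z ≈ 632.23.
Median from X: ½√(2·YX² + 2·XZ² − ZY²) ≈ 275.06.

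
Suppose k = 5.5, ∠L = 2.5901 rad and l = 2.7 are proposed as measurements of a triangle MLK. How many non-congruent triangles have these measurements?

k·sin L = 5.5·sin(2.5901 rad) ≈ 2.882.
Since ∠L is not acute, a triangle exists only if l > k; here l ≤ k, so there is no triangle.

0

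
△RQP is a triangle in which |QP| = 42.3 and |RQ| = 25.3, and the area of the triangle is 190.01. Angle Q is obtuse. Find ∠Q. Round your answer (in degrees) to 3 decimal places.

From area = ½·|RQ|·|QP|·sin Q, we get sin Q = 2·area/(|RQ|·|QP|) ≈ 0.35510.
Taking the obtuse solution, ∠Q ≈ 159.20°.

∠Q ≈ 159.201°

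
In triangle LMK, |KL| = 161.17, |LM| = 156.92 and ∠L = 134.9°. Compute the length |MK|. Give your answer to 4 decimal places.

By the law of cosines, |MK|² = |KL|² + |LM|² − 2·|KL|·|LM|·cos L = 86304, so |MK| ≈ 293.78.

293.7750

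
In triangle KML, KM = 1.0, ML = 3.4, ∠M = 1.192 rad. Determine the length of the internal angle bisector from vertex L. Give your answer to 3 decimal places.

By the law of cosines, LK² = KM² + ML² − 2·KM·ML·cos M = 10.045, so LK ≈ 3.1694.
Law of cosines again: cos L = (ML² + LK² − KM²)/(2·ML·LK) ≈ 0.95607, so ∠L ≈ 0.298 rad.
The bisector from L has length 2·ML·LK·cos(∠L/2)/(ML+LK) ≈ 3.2444.

t_L ≈ 3.244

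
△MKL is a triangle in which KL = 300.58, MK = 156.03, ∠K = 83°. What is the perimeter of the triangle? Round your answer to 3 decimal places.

perimeter ≈ 777.955

By the law of cosines, LM² = MK² + KL² − 2·MK·KL·cos K = 1.0326e+05, so LM ≈ 321.34.
Semiperimeter s = (300.58+321.34+156.03)/2 = 388.98.
Perimeter = 300.58 + 321.34 + 156.03 = 777.95.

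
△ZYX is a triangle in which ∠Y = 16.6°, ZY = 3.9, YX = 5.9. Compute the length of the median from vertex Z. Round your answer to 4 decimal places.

By the law of cosines, XZ² = ZY² + YX² − 2·ZY·YX·cos Y = 5.918, so XZ ≈ 2.4327.
Median from Z: ½√(2·XZ² + 2·ZY² − YX²) ≈ 1.3644.

m_Z ≈ 1.3644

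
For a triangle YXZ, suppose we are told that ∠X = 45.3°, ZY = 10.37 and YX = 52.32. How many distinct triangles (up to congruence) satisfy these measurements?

YX·sin X = 52.32·sin(45.3°) ≈ 37.19.
Since ZY = 10.37 < 37.19 = YX sin X, no triangle exists.

0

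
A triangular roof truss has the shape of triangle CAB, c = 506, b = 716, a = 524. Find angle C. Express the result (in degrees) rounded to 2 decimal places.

By the law of cosines, cos C = (a² + b² − c²) / (2·a·b) ≈ 0.70791, so ∠C ≈ 44.93°.

∠C ≈ 44.93°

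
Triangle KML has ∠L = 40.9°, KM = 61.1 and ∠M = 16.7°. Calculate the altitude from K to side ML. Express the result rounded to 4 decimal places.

h_K ≈ 17.5577

The third angle is ∠K = 180° − ∠M − ∠L = 122.40°.
Law of sines: ML = KM·sin K/sin L ≈ 78.792.
Law of sines: LK = KM·sin M/sin L ≈ 26.816.
Area = ½·KM·ML·sin M ≈ 691.71.
The altitude from K has length 2·area/ML ≈ 17.558.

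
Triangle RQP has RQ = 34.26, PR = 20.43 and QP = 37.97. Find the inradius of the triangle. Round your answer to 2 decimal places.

Semiperimeter s = (37.97 + 20.43 + 34.26)/2 = 46.33.
Heron's formula: area = √(46.33·8.36·25.9·12.07) ≈ 347.97.
Inradius = area/s = 347.97/46.33 ≈ 7.5106.

r ≈ 7.51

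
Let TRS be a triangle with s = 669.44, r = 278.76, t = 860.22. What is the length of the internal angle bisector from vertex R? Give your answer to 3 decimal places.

t_R ≈ 746.151

By the law of cosines, cos R = (s² + t² − r²) / (2·s·t) ≈ 0.96413, so ∠R ≈ 15.39°.
The bisector from R has length 2·s·t·cos(∠R/2)/(s+t) ≈ 746.15.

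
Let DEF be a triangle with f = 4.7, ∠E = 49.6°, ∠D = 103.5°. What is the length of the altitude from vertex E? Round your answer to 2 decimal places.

h_E ≈ 4.57

The third angle is ∠F = 180° − ∠D − ∠E = 26.90°.
Law of sines: d = f·sin D/sin F ≈ 10.101.
Law of sines: e = f·sin E/sin F ≈ 7.911.
Area = ½·f·d·sin E ≈ 18.077.
The altitude from E has length 2·area/e ≈ 4.5701.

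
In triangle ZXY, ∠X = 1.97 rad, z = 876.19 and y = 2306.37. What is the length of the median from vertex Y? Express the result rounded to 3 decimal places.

By the law of cosines, x² = y² + z² − 2·y·z·cos X = 7.658e+06, so x ≈ 2767.3.
Median from Y: ½√(2·z² + 2·x² − y²) ≈ 1697.9.

1697.942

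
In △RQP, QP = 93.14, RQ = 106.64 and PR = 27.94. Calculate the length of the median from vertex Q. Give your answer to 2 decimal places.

Median from Q: ½√(2·RQ² + 2·QP² − PR²) ≈ 99.138.

99.14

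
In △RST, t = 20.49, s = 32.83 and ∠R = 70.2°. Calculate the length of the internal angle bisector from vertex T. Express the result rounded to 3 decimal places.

By the law of cosines, r² = s² + t² − 2·s·t·cos R = 1041.9, so r ≈ 32.279.
Law of cosines again: cos T = (r² + s² − t²)/(2·r·s) ≈ 0.80205, so ∠T ≈ 36.67°.
The bisector from T has length 2·r·s·cos(∠T/2)/(r+s) ≈ 30.899.

30.899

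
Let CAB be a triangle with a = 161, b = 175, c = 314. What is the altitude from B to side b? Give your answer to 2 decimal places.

h_B ≈ 107.18

Semiperimeter s = (314 + 161 + 175)/2 = 325.
Heron's formula: area = √(325·11·164·150) ≈ 9377.9.
The altitude from B has length 2·area/b ≈ 107.18.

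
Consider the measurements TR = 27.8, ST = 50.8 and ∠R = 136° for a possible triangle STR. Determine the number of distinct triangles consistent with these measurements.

TR·sin R = 27.8·sin(136°) ≈ 19.31.
Since ∠R is not acute, a triangle exists only if ST > TR; here ST > TR, so there is exactly one triangle.

1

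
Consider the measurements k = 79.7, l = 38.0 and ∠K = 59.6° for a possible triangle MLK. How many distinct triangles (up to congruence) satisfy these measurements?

1

l·sin K = 38.0·sin(59.6°) ≈ 32.78.
Since k ≥ l, exactly one triangle exists.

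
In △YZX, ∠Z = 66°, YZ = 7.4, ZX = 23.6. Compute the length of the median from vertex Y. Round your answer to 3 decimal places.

11.089

By the law of cosines, XY² = YZ² + ZX² − 2·YZ·ZX·cos Z = 469.66, so XY ≈ 21.672.
Median from Y: ½√(2·XY² + 2·YZ² − ZX²) ≈ 11.089.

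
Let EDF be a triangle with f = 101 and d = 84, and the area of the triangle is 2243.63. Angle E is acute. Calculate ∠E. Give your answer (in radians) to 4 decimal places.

From area = ½·d·f·sin E, we get sin E = 2·area/(d·f) ≈ 0.52891.
Taking the acute solution, ∠E ≈ 0.557 rad.

∠E ≈ 0.5573 rad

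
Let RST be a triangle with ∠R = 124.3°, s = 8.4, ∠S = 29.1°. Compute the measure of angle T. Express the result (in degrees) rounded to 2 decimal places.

∠T ≈ 26.60°

The third angle is ∠T = 180° − ∠R − ∠S = 26.60°.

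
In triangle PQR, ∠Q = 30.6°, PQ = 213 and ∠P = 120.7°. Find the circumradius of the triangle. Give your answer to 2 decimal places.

221.77

The third angle is ∠R = 180° − ∠P − ∠Q = 28.70°.
Law of sines: QR = PQ·sin P/sin R ≈ 381.38.
Law of sines: RP = PQ·sin Q/sin R ≈ 225.78.
Circumradius = PQ/(2 sin R) ≈ 221.77.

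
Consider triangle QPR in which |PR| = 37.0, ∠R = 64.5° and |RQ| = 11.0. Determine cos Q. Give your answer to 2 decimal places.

-0.15

By the law of cosines, |QP|² = |PR|² + |RQ|² − 2·|PR|·|RQ|·cos R = 1139.6, so |QP| ≈ 33.757.
Law of cosines again: cos Q = (|RQ|² + |QP|² − |PR|²)/(2·|RQ|·|QP|) ≈ -0.14601, so ∠Q ≈ 98.40°.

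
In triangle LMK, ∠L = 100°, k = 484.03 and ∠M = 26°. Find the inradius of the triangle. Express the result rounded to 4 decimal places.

The third angle is ∠K = 180° − ∠L − ∠M = 54.00°.
Law of sines: l = k·sin L/sin K ≈ 589.2.
Law of sines: m = k·sin M/sin K ≈ 262.27.
Area = ½·k·l·sin M ≈ 62510.
Semiperimeter s = (589.2+262.27+484.03)/2 = 667.75.
Inradius = area/s = 62510/667.75 ≈ 93.612.

93.6124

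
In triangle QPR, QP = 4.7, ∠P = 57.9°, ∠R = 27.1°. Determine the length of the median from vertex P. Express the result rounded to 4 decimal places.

The third angle is ∠Q = 180° − ∠P − ∠R = 95.00°.
Law of sines: PR = QP·sin Q/sin R ≈ 10.278.
Law of sines: RQ = QP·sin P/sin R ≈ 8.74.
Median from P: ½√(2·QP² + 2·PR² − RQ²) ≈ 6.6908.

6.6908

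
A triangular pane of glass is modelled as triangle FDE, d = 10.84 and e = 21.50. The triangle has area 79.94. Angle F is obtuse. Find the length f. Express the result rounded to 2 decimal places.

30.31

From area = ½·d·e·sin F, we get sin F = 2·area/(d·e) ≈ 0.68600.
Taking the obtuse solution, ∠F ≈ 136.69°.
Law of cosines then gives f ≈ 30.313.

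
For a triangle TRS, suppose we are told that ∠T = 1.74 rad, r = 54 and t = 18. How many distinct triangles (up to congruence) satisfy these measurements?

r·sin T = 54·sin(1.74 rad) ≈ 53.23.
Since ∠T is not acute, a triangle exists only if t > r; here t ≤ r, so there is no triangle.

0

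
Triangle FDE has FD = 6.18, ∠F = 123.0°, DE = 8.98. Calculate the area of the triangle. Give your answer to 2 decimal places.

10.28

Law of sines: sin E = FD·sin F/DE ≈ 0.57717.
Since DE ≥ FD, only the acute value applies: ∠E ≈ 35.25°.
Then ∠D = 180° − ∠F − ∠E ≈ 21.75°.
Law of sines gives EF = DE·sin D/sin F ≈ 3.9674.
Area = ½·DE·FD·sin D ≈ 10.282.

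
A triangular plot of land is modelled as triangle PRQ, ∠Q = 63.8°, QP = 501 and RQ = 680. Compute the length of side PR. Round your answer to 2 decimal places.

By the law of cosines, PR² = RQ² + QP² − 2·RQ·QP·cos Q = 4.1258e+05, so PR ≈ 642.32.

642.32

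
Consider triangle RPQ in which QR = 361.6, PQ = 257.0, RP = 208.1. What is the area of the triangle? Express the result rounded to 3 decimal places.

Semiperimeter s = (257 + 361.6 + 208.1)/2 = 413.35.
Heron's formula: area = √(413.35·156.35·51.75·205.25) ≈ 26200.

26200.204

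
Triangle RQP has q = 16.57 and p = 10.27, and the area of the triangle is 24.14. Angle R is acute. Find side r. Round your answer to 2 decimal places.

From area = ½·q·p·sin R, we get sin R = 2·area/(q·p) ≈ 0.28371.
Taking the acute solution, ∠R ≈ 16.48°.
Law of cosines then gives r ≈ 7.3263.

7.33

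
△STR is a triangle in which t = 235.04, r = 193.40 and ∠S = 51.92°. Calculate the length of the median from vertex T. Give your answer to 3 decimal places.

By the law of cosines, s² = t² + r² − 2·t·r·cos S = 36575, so s ≈ 191.25.
Median from T: ½√(2·r² + 2·s² − t²) ≈ 152.25.

152.245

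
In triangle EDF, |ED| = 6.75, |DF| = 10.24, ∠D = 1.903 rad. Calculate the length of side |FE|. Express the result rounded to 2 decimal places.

By the law of cosines, |FE|² = |ED|² + |DF|² − 2·|ED|·|DF|·cos D = 195.5, so |FE| ≈ 13.982.

13.98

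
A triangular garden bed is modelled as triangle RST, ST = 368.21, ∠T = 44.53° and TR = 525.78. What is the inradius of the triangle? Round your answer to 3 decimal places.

r ≈ 107.515

By the law of cosines, RS² = ST² + TR² − 2·ST·TR·cos T = 1.36e+05, so RS ≈ 368.78.
Area = ½·ST·TR·sin T ≈ 67883.
Semiperimeter s = (368.21+525.78+368.78)/2 = 631.38.
Inradius = area/s = 67883/631.38 ≈ 107.51.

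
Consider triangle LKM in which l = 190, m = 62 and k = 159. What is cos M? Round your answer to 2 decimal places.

cos M ≈ 0.95

By the law of cosines, cos M = (l² + k² − m²) / (2·l·k) ≈ 0.95228, so ∠M ≈ 17.77°.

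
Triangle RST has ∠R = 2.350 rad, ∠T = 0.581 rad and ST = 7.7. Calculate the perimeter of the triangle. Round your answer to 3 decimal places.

The third angle is ∠S = π − ∠T − ∠R = 0.211 rad.
Law of sines: TR = ST·sin S/sin R ≈ 2.2624.
Law of sines: RS = ST·sin T/sin R ≈ 5.9401.
Semiperimeter s = (7.7+2.2624+5.9401)/2 = 7.9512.
Perimeter = 7.7 + 2.2624 + 5.9401 = 15.902.

15.902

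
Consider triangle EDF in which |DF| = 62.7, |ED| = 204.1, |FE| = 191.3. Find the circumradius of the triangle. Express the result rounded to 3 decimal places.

R ≈ 102.163

By the law of cosines, cos E = (|FE|² + |ED|² − |DF|²) / (2·|FE|·|ED|) ≈ 0.95175, so ∠E ≈ 17.87°.
Circumradius = |DF|/(2 sin E) ≈ 102.16.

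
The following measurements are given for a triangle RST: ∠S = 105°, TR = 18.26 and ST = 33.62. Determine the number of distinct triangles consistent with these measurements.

ST·sin S = 33.62·sin(105°) ≈ 32.47.
Since ∠S is not acute, a triangle exists only if TR > ST; here TR ≤ ST, so there is no triangle.

0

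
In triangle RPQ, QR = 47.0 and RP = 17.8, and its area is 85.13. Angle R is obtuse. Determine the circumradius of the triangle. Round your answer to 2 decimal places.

158.54

From area = ½·QR·RP·sin R, we get sin R = 2·area/(QR·RP) ≈ 0.20351.
Taking the obtuse solution, ∠R ≈ 168.26°.
Law of cosines then gives PQ ≈ 64.529.
Circumradius = PQ/(2 sin R) ≈ 158.54.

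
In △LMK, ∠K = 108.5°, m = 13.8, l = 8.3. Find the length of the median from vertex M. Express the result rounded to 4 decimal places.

By the law of cosines, k² = l² + m² − 2·l·m·cos K = 332.02, so k ≈ 18.221.
Median from M: ½√(2·k² + 2·l² − m²) ≈ 12.363.

12.3630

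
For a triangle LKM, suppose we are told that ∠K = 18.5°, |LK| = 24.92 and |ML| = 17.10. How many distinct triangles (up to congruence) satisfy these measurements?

|LK|·sin K = 24.92·sin(18.5°) ≈ 7.907.
Since |LK| sin K < |ML| < |LK| (7.907 < 17.10 < 24.92), two triangles exist.

2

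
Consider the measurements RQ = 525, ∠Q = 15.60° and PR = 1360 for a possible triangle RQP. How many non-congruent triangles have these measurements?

RQ·sin Q = 525·sin(15.60°) ≈ 141.2.
Since PR ≥ RQ, exactly one triangle exists.

1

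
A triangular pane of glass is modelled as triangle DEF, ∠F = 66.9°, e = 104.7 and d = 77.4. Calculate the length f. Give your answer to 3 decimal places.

By the law of cosines, f² = d² + e² − 2·d·e·cos F = 10594, so f ≈ 102.93.

102.927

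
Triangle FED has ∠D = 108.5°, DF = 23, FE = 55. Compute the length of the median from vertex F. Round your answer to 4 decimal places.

Law of sines: sin E = DF·sin D/FE ≈ 0.39657.
Since FE ≥ DF, only the acute value applies: ∠E ≈ 23.36°.
Then ∠F = 180° − ∠D − ∠E ≈ 48.14°.
Law of sines gives ED = FE·sin F/sin D ≈ 43.192.
Median from F: ½√(2·DF² + 2·FE² − ED²) ≈ 36.202.

36.2023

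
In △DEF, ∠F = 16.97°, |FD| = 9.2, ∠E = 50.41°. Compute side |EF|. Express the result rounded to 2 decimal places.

11.02

The third angle is ∠D = 180° − ∠E − ∠F = 112.62°.
Law of sines: |EF| = |FD|·sin D/sin E ≈ 11.02.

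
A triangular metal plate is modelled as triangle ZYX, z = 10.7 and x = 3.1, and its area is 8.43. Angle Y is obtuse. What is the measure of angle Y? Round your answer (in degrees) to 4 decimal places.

149.4500

From area = ½·x·z·sin Y, we get sin Y = 2·area/(x·z) ≈ 0.50829.
Taking the obtuse solution, ∠Y ≈ 149.45°.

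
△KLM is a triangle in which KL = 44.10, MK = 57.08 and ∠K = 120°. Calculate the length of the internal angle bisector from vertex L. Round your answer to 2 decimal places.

By the law of cosines, LM² = MK² + KL² − 2·MK·KL·cos K = 7720.2, so LM ≈ 87.864.
Law of cosines again: cos L = (KL² + LM² − MK²)/(2·KL·LM) ≈ 0.82673, so ∠L ≈ 34.24°.
The bisector from L has length 2·KL·LM·cos(∠L/2)/(KL+LM) ≈ 56.124.

56.12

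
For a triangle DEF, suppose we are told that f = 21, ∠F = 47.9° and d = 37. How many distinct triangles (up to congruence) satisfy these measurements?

0

d·sin F = 37·sin(47.9°) ≈ 27.45.
Since f = 21 < 27.45 = d sin F, no triangle exists.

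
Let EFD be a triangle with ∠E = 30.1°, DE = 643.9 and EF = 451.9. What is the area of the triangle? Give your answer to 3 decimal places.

Area = ½·DE·EF·sin E ≈ 72964.

72964.398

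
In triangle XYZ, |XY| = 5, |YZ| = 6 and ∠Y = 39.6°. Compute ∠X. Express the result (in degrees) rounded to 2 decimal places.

By the law of cosines, |ZX|² = |XY|² + |YZ|² − 2·|XY|·|YZ|·cos Y = 14.769, so |ZX| ≈ 3.8431.
Law of cosines again: cos X = (|ZX|² + |XY|² − |YZ|²)/(2·|ZX|·|XY|) ≈ 0.09808, so ∠X ≈ 84.37°.

84.37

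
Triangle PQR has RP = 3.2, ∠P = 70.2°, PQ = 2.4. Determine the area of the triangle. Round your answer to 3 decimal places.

3.613

Area = ½·RP·PQ·sin P ≈ 3.613.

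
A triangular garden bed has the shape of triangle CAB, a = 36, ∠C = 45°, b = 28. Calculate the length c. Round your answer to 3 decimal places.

25.583

By the law of cosines, c² = a² + b² − 2·a·b·cos C = 654.47, so c ≈ 25.583.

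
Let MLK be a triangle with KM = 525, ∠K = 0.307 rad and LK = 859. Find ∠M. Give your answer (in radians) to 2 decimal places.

By the law of cosines, ML² = LK² + KM² − 2·LK·KM·cos K = 1.5373e+05, so ML ≈ 392.08.
Law of cosines again: cos M = (KM² + ML² − LK²)/(2·KM·ML) ≈ -0.74943, so ∠M ≈ 2.418 rad.

∠M ≈ 2.42 rad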